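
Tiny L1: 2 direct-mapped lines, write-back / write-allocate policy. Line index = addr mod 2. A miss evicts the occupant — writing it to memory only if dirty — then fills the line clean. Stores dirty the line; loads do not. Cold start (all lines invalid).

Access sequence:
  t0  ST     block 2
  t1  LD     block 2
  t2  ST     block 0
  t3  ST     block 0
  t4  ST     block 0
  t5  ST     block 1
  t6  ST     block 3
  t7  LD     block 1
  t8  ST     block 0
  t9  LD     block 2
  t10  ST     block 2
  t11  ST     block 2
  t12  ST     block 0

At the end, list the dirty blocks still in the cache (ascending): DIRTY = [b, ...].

DIRTY = [0]

0: W B2 -> L0 miss  d=D]
1: R B2 -> L0 hit  d=D]
2: W B0 -> L0 miss wb->B2  d=D]
3: W B0 -> L0 hit  d=D]
4: W B0 -> L0 hit  d=D]
5: W B1 -> L1 miss  d=D]
6: W B3 -> L1 miss wb->B1  d=D]
7: R B1 -> L1 miss wb->B3  d=-]
8: W B0 -> L0 hit  d=D]
9: R B2 -> L0 miss wb->B0  d=-]
10: W B2 -> L0 hit  d=D]
11: W B2 -> L0 hit  d=D]
12: W B0 -> L0 miss wb->B2  d=D]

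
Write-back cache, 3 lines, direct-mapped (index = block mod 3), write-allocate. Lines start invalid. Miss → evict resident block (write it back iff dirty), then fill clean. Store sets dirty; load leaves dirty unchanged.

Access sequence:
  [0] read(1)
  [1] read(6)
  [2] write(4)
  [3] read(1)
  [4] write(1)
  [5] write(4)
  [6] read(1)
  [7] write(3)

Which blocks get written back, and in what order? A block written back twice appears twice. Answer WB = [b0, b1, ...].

0: R B1 -> L1 miss  d=-]
1: R B6 -> L0 miss  d=-]
2: W B4 -> L1 miss  d=D]
3: R B1 -> L1 miss wb->B4  d=-]
4: W B1 -> L1 hit  d=D]
5: W B4 -> L1 miss wb->B1  d=D]
6: R B1 -> L1 miss wb->B4  d=-]
7: W B3 -> L0 miss  d=D]

WB = [4, 1, 4]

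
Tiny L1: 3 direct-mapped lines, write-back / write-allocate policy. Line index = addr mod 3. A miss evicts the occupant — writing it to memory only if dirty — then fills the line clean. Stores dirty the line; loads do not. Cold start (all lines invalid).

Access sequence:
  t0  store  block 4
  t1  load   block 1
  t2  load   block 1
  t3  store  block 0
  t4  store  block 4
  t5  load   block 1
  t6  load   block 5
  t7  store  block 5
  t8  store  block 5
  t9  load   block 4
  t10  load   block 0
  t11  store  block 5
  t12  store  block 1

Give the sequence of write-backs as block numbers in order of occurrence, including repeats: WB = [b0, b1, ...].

0: W B4 → L1 miss [D]
1: R B1 → L1 miss wb→B4 [-]
2: R B1 → L1 hit [-]
3: W B0 → L0 miss [D]
4: W B4 → L1 miss [D]
5: R B1 → L1 miss wb→B4 [-]
6: R B5 → L2 miss [-]
7: W B5 → L2 hit [D]
8: W B5 → L2 hit [D]
9: R B4 → L1 miss [-]
10: R B0 → L0 hit [D]
11: W B5 → L2 hit [D]
12: W B1 → L1 miss [D]

WB = [4, 4]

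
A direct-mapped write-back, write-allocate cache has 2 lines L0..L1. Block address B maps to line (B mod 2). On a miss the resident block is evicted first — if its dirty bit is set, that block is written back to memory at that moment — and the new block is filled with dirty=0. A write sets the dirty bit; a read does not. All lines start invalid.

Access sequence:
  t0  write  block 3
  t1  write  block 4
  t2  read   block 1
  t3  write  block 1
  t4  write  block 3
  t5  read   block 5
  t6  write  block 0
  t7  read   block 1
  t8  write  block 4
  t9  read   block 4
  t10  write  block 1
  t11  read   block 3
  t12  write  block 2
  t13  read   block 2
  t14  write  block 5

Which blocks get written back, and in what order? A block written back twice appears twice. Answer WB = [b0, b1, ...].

WB = [3, 1, 3, 4, 0, 1, 4]

0: W B3 -> L1 miss  d=D]
1: W B4 -> L0 miss  d=D]
2: R B1 -> L1 miss wb->B3  d=-]
3: W B1 -> L1 hit  d=D]
4: W B3 -> L1 miss wb->B1  d=D]
5: R B5 -> L1 miss wb->B3  d=-]
6: W B0 -> L0 miss wb->B4  d=D]
7: R B1 -> L1 miss  d=-]
8: W B4 -> L0 miss wb->B0  d=D]
9: R B4 -> L0 hit  d=D]
10: W B1 -> L1 hit  d=D]
11: R B3 -> L1 miss wb->B1  d=-]
12: W B2 -> L0 miss wb->B4  d=D]
13: R B2 -> L0 hit  d=D]
14: W B5 -> L1 miss  d=D]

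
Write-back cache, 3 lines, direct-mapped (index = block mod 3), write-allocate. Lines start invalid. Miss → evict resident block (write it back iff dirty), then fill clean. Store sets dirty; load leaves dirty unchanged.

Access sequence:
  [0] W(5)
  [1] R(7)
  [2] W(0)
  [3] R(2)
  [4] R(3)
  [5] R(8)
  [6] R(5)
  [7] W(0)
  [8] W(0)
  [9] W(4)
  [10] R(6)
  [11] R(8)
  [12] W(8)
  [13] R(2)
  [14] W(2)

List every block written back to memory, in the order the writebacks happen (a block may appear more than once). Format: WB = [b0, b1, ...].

WB = [5, 0, 0, 8]

  0 | W B5 → L2 miss [D]
  1 | R B7 → L1 miss [-]
  2 | W B0 → L0 miss [D]
  3 | R B2 → L2 miss wb→B5 [-]
  4 | R B3 → L0 miss wb→B0 [-]
  5 | R B8 → L2 miss [-]
  6 | R B5 → L2 miss [-]
  7 | W B0 → L0 miss [D]
  8 | W B0 → L0 hit [D]
  9 | W B4 → L1 miss [D]
  10 | R B6 → L0 miss wb→B0 [-]
  11 | R B8 → L2 miss [-]
  12 | W B8 → L2 hit [D]
  13 | R B2 → L2 miss wb→B8 [-]
  14 | W B2 → L2 hit [D]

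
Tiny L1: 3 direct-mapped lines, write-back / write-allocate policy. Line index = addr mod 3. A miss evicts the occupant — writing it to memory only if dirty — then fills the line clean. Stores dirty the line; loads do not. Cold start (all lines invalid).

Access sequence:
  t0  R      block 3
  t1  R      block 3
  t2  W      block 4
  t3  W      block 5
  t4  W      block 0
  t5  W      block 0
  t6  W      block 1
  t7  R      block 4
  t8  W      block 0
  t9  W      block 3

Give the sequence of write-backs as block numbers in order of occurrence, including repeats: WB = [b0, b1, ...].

WB = [4, 1, 0]

0: R B3 -> L0 miss  d=-]
1: R B3 -> L0 hit  d=-]
2: W B4 -> L1 miss  d=D]
3: W B5 -> L2 miss  d=D]
4: W B0 -> L0 miss  d=D]
5: W B0 -> L0 hit  d=D]
6: W B1 -> L1 miss wb->B4  d=D]
7: R B4 -> L1 miss wb->B1  d=-]
8: W B0 -> L0 hit  d=D]
9: W B3 -> L0 miss wb->B0  d=D]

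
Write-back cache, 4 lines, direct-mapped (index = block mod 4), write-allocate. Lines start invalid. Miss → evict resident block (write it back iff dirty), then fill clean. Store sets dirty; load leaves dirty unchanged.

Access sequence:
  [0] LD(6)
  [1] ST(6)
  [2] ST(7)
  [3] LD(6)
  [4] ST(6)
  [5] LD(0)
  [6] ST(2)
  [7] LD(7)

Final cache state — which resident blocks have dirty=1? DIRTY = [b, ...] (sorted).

0: R B6 → L2 miss [-]
1: W B6 → L2 hit [D]
2: W B7 → L3 miss [D]
3: R B6 → L2 hit [D]
4: W B6 → L2 hit [D]
5: R B0 → L0 miss [-]
6: W B2 → L2 miss wb→B6 [D]
7: R B7 → L3 hit [D]

DIRTY = [2, 7]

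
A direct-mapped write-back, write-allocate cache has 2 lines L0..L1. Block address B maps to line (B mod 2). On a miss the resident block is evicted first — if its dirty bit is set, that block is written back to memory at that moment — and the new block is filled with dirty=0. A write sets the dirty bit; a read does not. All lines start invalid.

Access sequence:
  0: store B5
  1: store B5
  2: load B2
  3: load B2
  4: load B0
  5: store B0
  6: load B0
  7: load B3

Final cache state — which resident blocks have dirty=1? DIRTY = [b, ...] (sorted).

DIRTY = [0]

  0 | W B5 → L1 miss [D]
  1 | W B5 → L1 hit [D]
  2 | R B2 → L0 miss [-]
  3 | R B2 → L0 hit [-]
  4 | R B0 → L0 miss [-]
  5 | W B0 → L0 hit [D]
  6 | R B0 → L0 hit [D]
  7 | R B3 → L1 miss wb→B5 [-]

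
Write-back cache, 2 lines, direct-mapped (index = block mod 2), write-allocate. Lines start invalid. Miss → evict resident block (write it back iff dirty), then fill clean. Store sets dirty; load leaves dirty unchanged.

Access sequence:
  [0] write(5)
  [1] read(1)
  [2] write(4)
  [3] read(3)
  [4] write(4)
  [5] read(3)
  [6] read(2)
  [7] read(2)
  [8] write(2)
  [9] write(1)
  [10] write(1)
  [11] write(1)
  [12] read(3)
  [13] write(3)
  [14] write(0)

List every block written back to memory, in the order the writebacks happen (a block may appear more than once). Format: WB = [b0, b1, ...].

0: W B5 -> L1 miss  d=D]
1: R B1 -> L1 miss wb->B5  d=-]
2: W B4 -> L0 miss  d=D]
3: R B3 -> L1 miss  d=-]
4: W B4 -> L0 hit  d=D]
5: R B3 -> L1 hit  d=-]
6: R B2 -> L0 miss wb->B4  d=-]
7: R B2 -> L0 hit  d=-]
8: W B2 -> L0 hit  d=D]
9: W B1 -> L1 miss  d=D]
10: W B1 -> L1 hit  d=D]
11: W B1 -> L1 hit  d=D]
12: R B3 -> L1 miss wb->B1  d=-]
13: W B3 -> L1 hit  d=D]
14: W B0 -> L0 miss wb->B2  d=D]

WB = [5, 4, 1, 2]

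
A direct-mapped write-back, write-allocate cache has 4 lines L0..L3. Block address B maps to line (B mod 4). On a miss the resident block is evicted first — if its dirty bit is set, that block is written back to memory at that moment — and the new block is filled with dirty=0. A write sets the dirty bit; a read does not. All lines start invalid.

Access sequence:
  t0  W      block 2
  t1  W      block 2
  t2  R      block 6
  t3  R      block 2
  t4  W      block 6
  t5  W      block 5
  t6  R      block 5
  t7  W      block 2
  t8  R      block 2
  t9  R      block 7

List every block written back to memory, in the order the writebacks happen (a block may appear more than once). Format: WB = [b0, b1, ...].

  0 | W B2 → L2 miss [D]
  1 | W B2 → L2 hit [D]
  2 | R B6 → L2 miss wb→B2 [-]
  3 | R B2 → L2 miss [-]
  4 | W B6 → L2 miss [D]
  5 | W B5 → L1 miss [D]
  6 | R B5 → L1 hit [D]
  7 | W B2 → L2 miss wb→B6 [D]
  8 | R B2 → L2 hit [D]
  9 | R B7 → L3 miss [-]

WB = [2, 6]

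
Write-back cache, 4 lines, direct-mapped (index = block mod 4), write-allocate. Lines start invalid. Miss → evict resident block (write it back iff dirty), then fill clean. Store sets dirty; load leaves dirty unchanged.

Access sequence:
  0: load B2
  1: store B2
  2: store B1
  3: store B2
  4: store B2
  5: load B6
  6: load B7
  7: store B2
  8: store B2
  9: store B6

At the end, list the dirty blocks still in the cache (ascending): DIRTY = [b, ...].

DIRTY = [1, 6]

  0 | R B2 → L2 miss [-]
  1 | W B2 → L2 hit [D]
  2 | W B1 → L1 miss [D]
  3 | W B2 → L2 hit [D]
  4 | W B2 → L2 hit [D]
  5 | R B6 → L2 miss wb→B2 [-]
  6 | R B7 → L3 miss [-]
  7 | W B2 → L2 miss [D]
  8 | W B2 → L2 hit [D]
  9 | W B6 → L2 miss wb→B2 [D]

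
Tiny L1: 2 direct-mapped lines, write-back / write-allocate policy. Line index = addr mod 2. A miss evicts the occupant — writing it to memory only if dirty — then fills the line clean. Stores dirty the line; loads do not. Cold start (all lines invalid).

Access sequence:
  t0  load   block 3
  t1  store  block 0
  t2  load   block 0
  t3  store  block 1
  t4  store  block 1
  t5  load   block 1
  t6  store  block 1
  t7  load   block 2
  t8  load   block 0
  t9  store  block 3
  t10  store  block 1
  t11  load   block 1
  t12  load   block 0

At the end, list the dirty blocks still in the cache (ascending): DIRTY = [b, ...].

0: R B3 -> L1 miss  d=-]
1: W B0 -> L0 miss  d=D]
2: R B0 -> L0 hit  d=D]
3: W B1 -> L1 miss  d=D]
4: W B1 -> L1 hit  d=D]
5: R B1 -> L1 hit  d=D]
6: W B1 -> L1 hit  d=D]
7: R B2 -> L0 miss wb->B0  d=-]
8: R B0 -> L0 miss  d=-]
9: W B3 -> L1 miss wb->B1  d=D]
10: W B1 -> L1 miss wb->B3  d=D]
11: R B1 -> L1 hit  d=D]
12: R B0 -> L0 hit  d=-]

DIRTY = [1]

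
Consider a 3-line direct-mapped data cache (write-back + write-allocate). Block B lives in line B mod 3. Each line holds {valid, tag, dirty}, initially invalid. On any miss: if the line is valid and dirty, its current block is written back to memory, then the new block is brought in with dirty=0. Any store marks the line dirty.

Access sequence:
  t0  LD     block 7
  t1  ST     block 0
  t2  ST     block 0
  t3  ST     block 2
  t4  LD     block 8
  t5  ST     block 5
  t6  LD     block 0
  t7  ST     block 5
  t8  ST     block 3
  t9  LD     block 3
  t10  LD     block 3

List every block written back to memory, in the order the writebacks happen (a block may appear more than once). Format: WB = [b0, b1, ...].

  0 | R B7 → L1 miss [-]
  1 | W B0 → L0 miss [D]
  2 | W B0 → L0 hit [D]
  3 | W B2 → L2 miss [D]
  4 | R B8 → L2 miss wb→B2 [-]
  5 | W B5 → L2 miss [D]
  6 | R B0 → L0 hit [D]
  7 | W B5 → L2 hit [D]
  8 | W B3 → L0 miss wb→B0 [D]
  9 | R B3 → L0 hit [D]
  10 | R B3 → L0 hit [D]

WB = [2, 0]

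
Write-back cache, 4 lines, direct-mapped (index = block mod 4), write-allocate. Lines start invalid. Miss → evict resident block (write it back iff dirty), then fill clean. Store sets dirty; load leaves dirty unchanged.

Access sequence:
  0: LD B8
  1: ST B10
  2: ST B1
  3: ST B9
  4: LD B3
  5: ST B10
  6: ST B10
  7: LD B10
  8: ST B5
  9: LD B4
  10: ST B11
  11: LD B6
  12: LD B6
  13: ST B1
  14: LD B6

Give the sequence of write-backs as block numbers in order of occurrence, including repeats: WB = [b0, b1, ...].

WB = [1, 9, 10, 5]

0: R B8 → L0 miss [-]
1: W B10 → L2 miss [D]
2: W B1 → L1 miss [D]
3: W B9 → L1 miss wb→B1 [D]
4: R B3 → L3 miss [-]
5: W B10 → L2 hit [D]
6: W B10 → L2 hit [D]
7: R B10 → L2 hit [D]
8: W B5 → L1 miss wb→B9 [D]
9: R B4 → L0 miss [-]
10: W B11 → L3 miss [D]
11: R B6 → L2 miss wb→B10 [-]
12: R B6 → L2 hit [-]
13: W B1 → L1 miss wb→B5 [D]
14: R B6 → L2 hit [-]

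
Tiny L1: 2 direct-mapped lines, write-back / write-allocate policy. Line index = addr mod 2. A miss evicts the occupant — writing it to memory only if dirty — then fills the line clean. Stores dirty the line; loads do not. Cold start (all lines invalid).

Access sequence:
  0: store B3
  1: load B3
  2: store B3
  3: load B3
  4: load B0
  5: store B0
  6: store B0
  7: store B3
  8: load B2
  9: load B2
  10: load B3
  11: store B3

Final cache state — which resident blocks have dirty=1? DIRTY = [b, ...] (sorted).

0: W B3 -> L1 miss  d=D]
1: R B3 -> L1 hit  d=D]
2: W B3 -> L1 hit  d=D]
3: R B3 -> L1 hit  d=D]
4: R B0 -> L0 miss  d=-]
5: W B0 -> L0 hit  d=D]
6: W B0 -> L0 hit  d=D]
7: W B3 -> L1 hit  d=D]
8: R B2 -> L0 miss wb->B0  d=-]
9: R B2 -> L0 hit  d=-]
10: R B3 -> L1 hit  d=D]
11: W B3 -> L1 hit  d=D]

DIRTY = [3]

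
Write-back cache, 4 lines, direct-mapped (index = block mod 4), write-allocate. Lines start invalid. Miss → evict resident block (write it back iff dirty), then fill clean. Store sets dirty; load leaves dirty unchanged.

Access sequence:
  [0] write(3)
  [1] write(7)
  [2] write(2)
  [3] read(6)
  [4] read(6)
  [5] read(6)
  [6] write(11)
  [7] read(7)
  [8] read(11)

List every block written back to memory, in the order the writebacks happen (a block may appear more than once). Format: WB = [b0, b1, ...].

  0 | W B3 → L3 miss [D]
  1 | W B7 → L3 miss wb→B3 [D]
  2 | W B2 → L2 miss [D]
  3 | R B6 → L2 miss wb→B2 [-]
  4 | R B6 → L2 hit [-]
  5 | R B6 → L2 hit [-]
  6 | W B11 → L3 miss wb→B7 [D]
  7 | R B7 → L3 miss wb→B11 [-]
  8 | R B11 → L3 miss [-]

WB = [3, 2, 7, 11]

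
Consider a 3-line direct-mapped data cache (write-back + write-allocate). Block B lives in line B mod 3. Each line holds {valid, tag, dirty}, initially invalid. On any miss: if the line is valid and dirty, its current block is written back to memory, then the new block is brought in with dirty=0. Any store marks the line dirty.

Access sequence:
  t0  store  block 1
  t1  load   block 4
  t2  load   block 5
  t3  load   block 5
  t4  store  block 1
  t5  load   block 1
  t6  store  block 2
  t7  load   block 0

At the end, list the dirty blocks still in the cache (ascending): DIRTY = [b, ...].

DIRTY = [1, 2]

0: W B1 → L1 miss [D]
1: R B4 → L1 miss wb→B1 [-]
2: R B5 → L2 miss [-]
3: R B5 → L2 hit [-]
4: W B1 → L1 miss [D]
5: R B1 → L1 hit [D]
6: W B2 → L2 miss [D]
7: R B0 → L0 miss [-]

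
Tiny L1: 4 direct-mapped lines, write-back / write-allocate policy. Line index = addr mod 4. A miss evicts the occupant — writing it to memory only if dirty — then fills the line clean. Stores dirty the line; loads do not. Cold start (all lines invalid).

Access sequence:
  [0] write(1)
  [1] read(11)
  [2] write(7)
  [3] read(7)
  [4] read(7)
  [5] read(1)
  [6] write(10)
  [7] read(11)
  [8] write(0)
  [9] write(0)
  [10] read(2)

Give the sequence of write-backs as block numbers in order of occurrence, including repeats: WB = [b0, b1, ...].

  0 | W B1 → L1 miss [D]
  1 | R B11 → L3 miss [-]
  2 | W B7 → L3 miss [D]
  3 | R B7 → L3 hit [D]
  4 | R B7 → L3 hit [D]
  5 | R B1 → L1 hit [D]
  6 | W B10 → L2 miss [D]
  7 | R B11 → L3 miss wb→B7 [-]
  8 | W B0 → L0 miss [D]
  9 | W B0 → L0 hit [D]
  10 | R B2 → L2 miss wb→B10 [-]

WB = [7, 10]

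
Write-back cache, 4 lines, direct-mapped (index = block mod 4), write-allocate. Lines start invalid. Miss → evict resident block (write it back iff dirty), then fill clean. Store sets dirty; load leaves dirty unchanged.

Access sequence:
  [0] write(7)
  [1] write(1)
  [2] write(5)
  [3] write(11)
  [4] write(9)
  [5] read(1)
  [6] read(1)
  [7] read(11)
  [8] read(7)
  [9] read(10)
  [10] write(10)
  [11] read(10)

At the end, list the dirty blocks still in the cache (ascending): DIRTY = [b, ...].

0: W B7 -> L3 miss  d=D]
1: W B1 -> L1 miss  d=D]
2: W B5 -> L1 miss wb->B1  d=D]
3: W B11 -> L3 miss wb->B7  d=D]
4: W B9 -> L1 miss wb->B5  d=D]
5: R B1 -> L1 miss wb->B9  d=-]
6: R B1 -> L1 hit  d=-]
7: R B11 -> L3 hit  d=D]
8: R B7 -> L3 miss wb->B11  d=-]
9: R B10 -> L2 miss  d=-]
10: W B10 -> L2 hit  d=D]
11: R B10 -> L2 hit  d=D]

DIRTY = [10]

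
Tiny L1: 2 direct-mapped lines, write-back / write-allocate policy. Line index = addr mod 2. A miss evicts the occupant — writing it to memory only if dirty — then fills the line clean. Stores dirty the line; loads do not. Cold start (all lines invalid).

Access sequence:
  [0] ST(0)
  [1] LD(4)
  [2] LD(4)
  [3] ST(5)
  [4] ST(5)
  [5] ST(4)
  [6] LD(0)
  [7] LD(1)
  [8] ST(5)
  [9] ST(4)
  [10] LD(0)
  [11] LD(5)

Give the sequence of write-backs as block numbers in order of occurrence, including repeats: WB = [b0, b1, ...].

WB = [0, 4, 5, 4]

0: W B0 → L0 miss [D]
1: R B4 → L0 miss wb→B0 [-]
2: R B4 → L0 hit [-]
3: W B5 → L1 miss [D]
4: W B5 → L1 hit [D]
5: W B4 → L0 hit [D]
6: R B0 → L0 miss wb→B4 [-]
7: R B1 → L1 miss wb→B5 [-]
8: W B5 → L1 miss [D]
9: W B4 → L0 miss [D]
10: R B0 → L0 miss wb→B4 [-]
11: R B5 → L1 hit [D]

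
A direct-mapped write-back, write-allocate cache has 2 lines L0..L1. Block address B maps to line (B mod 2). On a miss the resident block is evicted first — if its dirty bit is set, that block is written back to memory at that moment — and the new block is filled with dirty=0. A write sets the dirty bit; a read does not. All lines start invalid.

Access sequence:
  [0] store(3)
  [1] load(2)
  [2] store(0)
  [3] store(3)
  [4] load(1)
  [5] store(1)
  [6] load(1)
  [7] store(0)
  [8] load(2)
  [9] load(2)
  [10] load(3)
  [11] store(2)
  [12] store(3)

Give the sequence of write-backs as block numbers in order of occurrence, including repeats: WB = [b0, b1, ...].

WB = [3, 0, 1]

0: W B3 → L1 miss [D]
1: R B2 → L0 miss [-]
2: W B0 → L0 miss [D]
3: W B3 → L1 hit [D]
4: R B1 → L1 miss wb→B3 [-]
5: W B1 → L1 hit [D]
6: R B1 → L1 hit [D]
7: W B0 → L0 hit [D]
8: R B2 → L0 miss wb→B0 [-]
9: R B2 → L0 hit [-]
10: R B3 → L1 miss wb→B1 [-]
11: W B2 → L0 hit [D]
12: W B3 → L1 hit [D]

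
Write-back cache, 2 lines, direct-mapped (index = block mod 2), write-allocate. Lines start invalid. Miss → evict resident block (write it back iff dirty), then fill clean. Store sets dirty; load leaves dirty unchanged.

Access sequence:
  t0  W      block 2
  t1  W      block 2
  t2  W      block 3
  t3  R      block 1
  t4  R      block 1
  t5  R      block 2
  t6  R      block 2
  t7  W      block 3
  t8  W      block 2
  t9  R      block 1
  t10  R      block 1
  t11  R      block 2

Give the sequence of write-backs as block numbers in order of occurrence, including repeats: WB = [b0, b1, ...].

WB = [3, 3]

0: W B2 → L0 miss [D]
1: W B2 → L0 hit [D]
2: W B3 → L1 miss [D]
3: R B1 → L1 miss wb→B3 [-]
4: R B1 → L1 hit [-]
5: R B2 → L0 hit [D]
6: R B2 → L0 hit [D]
7: W B3 → L1 miss [D]
8: W B2 → L0 hit [D]
9: R B1 → L1 miss wb→B3 [-]
10: R B1 → L1 hit [-]
11: R B2 → L0 hit [D]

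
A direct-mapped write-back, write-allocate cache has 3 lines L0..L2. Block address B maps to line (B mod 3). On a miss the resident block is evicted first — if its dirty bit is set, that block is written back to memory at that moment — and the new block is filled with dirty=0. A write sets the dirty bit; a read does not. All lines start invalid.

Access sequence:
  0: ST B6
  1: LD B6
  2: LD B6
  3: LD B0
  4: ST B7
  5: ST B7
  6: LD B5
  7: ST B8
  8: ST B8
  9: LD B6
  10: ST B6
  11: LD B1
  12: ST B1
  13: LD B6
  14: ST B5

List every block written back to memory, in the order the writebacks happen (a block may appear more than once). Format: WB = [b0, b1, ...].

WB = [6, 7, 8]

0: W B6 -> L0 miss  d=D]
1: R B6 -> L0 hit  d=D]
2: R B6 -> L0 hit  d=D]
3: R B0 -> L0 miss wb->B6  d=-]
4: W B7 -> L1 miss  d=D]
5: W B7 -> L1 hit  d=D]
6: R B5 -> L2 miss  d=-]
7: W B8 -> L2 miss  d=D]
8: W B8 -> L2 hit  d=D]
9: R B6 -> L0 miss  d=-]
10: W B6 -> L0 hit  d=D]
11: R B1 -> L1 miss wb->B7  d=-]
12: W B1 -> L1 hit  d=D]
13: R B6 -> L0 hit  d=D]
14: W B5 -> L2 miss wb->B8  d=D]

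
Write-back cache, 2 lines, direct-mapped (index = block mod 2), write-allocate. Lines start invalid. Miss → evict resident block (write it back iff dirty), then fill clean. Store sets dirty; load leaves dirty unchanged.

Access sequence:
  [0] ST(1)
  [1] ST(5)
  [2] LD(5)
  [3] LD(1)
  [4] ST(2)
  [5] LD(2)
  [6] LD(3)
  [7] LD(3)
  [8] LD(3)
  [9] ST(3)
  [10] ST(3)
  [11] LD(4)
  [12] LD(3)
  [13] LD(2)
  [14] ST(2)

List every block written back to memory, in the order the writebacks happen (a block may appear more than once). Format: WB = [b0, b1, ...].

WB = [1, 5, 2]

0: W B1 -> L1 miss  d=D]
1: W B5 -> L1 miss wb->B1  d=D]
2: R B5 -> L1 hit  d=D]
3: R B1 -> L1 miss wb->B5  d=-]
4: W B2 -> L0 miss  d=D]
5: R B2 -> L0 hit  d=D]
6: R B3 -> L1 miss  d=-]
7: R B3 -> L1 hit  d=-]
8: R B3 -> L1 hit  d=-]
9: W B3 -> L1 hit  d=D]
10: W B3 -> L1 hit  d=D]
11: R B4 -> L0 miss wb->B2  d=-]
12: R B3 -> L1 hit  d=D]
13: R B2 -> L0 miss  d=-]
14: W B2 -> L0 hit  d=D]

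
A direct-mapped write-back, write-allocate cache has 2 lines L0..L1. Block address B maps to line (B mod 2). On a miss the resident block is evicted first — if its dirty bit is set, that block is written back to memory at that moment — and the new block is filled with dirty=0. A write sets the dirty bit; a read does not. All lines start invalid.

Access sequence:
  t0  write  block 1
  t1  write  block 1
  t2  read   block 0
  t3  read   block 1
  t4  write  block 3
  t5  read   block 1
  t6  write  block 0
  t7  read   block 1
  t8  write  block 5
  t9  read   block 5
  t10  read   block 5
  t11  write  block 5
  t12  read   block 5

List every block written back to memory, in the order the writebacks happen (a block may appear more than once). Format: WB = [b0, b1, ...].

WB = [1, 3]

  0 | W B1 → L1 miss [D]
  1 | W B1 → L1 hit [D]
  2 | R B0 → L0 miss [-]
  3 | R B1 → L1 hit [D]
  4 | W B3 → L1 miss wb→B1 [D]
  5 | R B1 → L1 miss wb→B3 [-]
  6 | W B0 → L0 hit [D]
  7 | R B1 → L1 hit [-]
  8 | W B5 → L1 miss [D]
  9 | R B5 → L1 hit [D]
  10 | R B5 → L1 hit [D]
  11 | W B5 → L1 hit [D]
  12 | R B5 → L1 hit [D]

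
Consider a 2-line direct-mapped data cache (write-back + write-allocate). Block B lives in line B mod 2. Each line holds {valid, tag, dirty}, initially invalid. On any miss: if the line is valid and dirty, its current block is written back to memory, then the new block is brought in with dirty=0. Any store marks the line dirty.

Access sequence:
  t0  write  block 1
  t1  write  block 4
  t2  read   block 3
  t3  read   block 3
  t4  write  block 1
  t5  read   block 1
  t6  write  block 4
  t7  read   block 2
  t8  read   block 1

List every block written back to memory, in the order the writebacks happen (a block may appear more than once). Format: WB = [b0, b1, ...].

  0 | W B1 → L1 miss [D]
  1 | W B4 → L0 miss [D]
  2 | R B3 → L1 miss wb→B1 [-]
  3 | R B3 → L1 hit [-]
  4 | W B1 → L1 miss [D]
  5 | R B1 → L1 hit [D]
  6 | W B4 → L0 hit [D]
  7 | R B2 → L0 miss wb→B4 [-]
  8 | R B1 → L1 hit [D]

WB = [1, 4]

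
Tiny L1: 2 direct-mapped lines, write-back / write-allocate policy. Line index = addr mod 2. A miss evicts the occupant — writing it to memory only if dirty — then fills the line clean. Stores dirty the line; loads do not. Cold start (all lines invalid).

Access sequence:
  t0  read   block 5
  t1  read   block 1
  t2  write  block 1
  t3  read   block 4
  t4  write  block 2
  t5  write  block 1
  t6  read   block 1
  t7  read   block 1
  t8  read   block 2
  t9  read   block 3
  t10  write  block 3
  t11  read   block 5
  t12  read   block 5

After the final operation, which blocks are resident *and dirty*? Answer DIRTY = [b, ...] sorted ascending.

  0 | R B5 → L1 miss [-]
  1 | R B1 → L1 miss [-]
  2 | W B1 → L1 hit [D]
  3 | R B4 → L0 miss [-]
  4 | W B2 → L0 miss [D]
  5 | W B1 → L1 hit [D]
  6 | R B1 → L1 hit [D]
  7 | R B1 → L1 hit [D]
  8 | R B2 → L0 hit [D]
  9 | R B3 → L1 miss wb→B1 [-]
  10 | W B3 → L1 hit [D]
  11 | R B5 → L1 miss wb→B3 [-]
  12 | R B5 → L1 hit [-]

DIRTY = [2]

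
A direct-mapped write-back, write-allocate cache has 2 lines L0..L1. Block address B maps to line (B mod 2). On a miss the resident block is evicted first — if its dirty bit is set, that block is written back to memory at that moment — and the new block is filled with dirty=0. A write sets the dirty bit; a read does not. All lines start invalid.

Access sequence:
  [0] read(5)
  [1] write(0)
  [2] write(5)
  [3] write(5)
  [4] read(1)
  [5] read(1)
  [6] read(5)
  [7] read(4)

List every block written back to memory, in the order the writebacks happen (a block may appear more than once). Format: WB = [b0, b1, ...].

0: R B5 -> L1 miss  d=-]
1: W B0 -> L0 miss  d=D]
2: W B5 -> L1 hit  d=D]
3: W B5 -> L1 hit  d=D]
4: R B1 -> L1 miss wb->B5  d=-]
5: R B1 -> L1 hit  d=-]
6: R B5 -> L1 miss  d=-]
7: R B4 -> L0 miss wb->B0  d=-]

WB = [5, 0]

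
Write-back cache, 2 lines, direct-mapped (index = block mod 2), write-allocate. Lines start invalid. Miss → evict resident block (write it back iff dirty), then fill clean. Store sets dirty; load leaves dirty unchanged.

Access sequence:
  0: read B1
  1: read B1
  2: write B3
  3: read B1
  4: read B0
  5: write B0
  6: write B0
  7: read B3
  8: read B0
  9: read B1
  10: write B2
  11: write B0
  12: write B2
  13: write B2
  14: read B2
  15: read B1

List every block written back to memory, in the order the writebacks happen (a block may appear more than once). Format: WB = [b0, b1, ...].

0: R B1 → L1 miss [-]
1: R B1 → L1 hit [-]
2: W B3 → L1 miss [D]
3: R B1 → L1 miss wb→B3 [-]
4: R B0 → L0 miss [-]
5: W B0 → L0 hit [D]
6: W B0 → L0 hit [D]
7: R B3 → L1 miss [-]
8: R B0 → L0 hit [D]
9: R B1 → L1 miss [-]
10: W B2 → L0 miss wb→B0 [D]
11: W B0 → L0 miss wb→B2 [D]
12: W B2 → L0 miss wb→B0 [D]
13: W B2 → L0 hit [D]
14: R B2 → L0 hit [D]
15: R B1 → L1 hit [-]

WB = [3, 0, 2, 0]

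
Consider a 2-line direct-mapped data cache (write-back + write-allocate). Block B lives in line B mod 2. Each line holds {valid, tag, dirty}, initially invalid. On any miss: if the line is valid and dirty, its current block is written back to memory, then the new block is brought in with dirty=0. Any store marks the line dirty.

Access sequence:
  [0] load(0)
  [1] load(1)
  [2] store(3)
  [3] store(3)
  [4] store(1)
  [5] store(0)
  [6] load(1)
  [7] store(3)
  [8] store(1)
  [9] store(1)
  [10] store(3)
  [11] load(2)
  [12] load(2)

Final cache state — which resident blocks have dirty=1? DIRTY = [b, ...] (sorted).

DIRTY = [3]

0: R B0 -> L0 miss  d=-]
1: R B1 -> L1 miss  d=-]
2: W B3 -> L1 miss  d=D]
3: W B3 -> L1 hit  d=D]
4: W B1 -> L1 miss wb->B3  d=D]
5: W B0 -> L0 hit  d=D]
6: R B1 -> L1 hit  d=D]
7: W B3 -> L1 miss wb->B1  d=D]
8: W B1 -> L1 miss wb->B3  d=D]
9: W B1 -> L1 hit  d=D]
10: W B3 -> L1 miss wb->B1  d=D]
11: R B2 -> L0 miss wb->B0  d=-]
12: R B2 -> L0 hit  d=-]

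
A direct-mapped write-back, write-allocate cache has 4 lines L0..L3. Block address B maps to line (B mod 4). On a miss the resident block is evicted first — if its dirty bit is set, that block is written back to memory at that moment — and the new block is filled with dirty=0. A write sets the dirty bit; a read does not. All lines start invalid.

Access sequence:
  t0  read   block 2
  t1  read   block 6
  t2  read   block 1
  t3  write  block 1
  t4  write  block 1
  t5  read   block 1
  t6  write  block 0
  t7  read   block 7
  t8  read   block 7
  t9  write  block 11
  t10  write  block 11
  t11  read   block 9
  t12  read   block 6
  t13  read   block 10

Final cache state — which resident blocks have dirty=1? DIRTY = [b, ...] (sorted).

DIRTY = [0, 11]

0: R B2 → L2 miss [-]
1: R B6 → L2 miss [-]
2: R B1 → L1 miss [-]
3: W B1 → L1 hit [D]
4: W B1 → L1 hit [D]
5: R B1 → L1 hit [D]
6: W B0 → L0 miss [D]
7: R B7 → L3 miss [-]
8: R B7 → L3 hit [-]
9: W B11 → L3 miss [D]
10: W B11 → L3 hit [D]
11: R B9 → L1 miss wb→B1 [-]
12: R B6 → L2 hit [-]
13: R B10 → L2 miss [-]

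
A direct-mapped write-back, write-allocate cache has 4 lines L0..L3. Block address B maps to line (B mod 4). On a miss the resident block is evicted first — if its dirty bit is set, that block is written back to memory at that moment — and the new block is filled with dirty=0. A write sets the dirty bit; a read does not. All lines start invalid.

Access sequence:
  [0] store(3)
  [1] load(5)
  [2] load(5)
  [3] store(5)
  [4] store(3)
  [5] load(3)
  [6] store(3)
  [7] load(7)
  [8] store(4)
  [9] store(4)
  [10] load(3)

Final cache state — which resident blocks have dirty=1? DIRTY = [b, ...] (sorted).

  0 | W B3 → L3 miss [D]
  1 | R B5 → L1 miss [-]
  2 | R B5 → L1 hit [-]
  3 | W B5 → L1 hit [D]
  4 | W B3 → L3 hit [D]
  5 | R B3 → L3 hit [D]
  6 | W B3 → L3 hit [D]
  7 | R B7 → L3 miss wb→B3 [-]
  8 | W B4 → L0 miss [D]
  9 | W B4 → L0 hit [D]
  10 | R B3 → L3 miss [-]

DIRTY = [4, 5]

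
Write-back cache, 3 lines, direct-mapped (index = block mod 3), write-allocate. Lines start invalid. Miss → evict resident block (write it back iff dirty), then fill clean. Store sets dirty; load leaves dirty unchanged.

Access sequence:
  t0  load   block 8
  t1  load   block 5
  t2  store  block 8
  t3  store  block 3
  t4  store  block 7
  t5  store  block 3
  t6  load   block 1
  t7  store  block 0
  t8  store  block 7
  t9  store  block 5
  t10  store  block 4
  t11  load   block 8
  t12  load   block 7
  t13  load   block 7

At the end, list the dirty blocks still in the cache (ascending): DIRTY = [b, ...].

DIRTY = [0]

0: R B8 → L2 miss [-]
1: R B5 → L2 miss [-]
2: W B8 → L2 miss [D]
3: W B3 → L0 miss [D]
4: W B7 → L1 miss [D]
5: W B3 → L0 hit [D]
6: R B1 → L1 miss wb→B7 [-]
7: W B0 → L0 miss wb→B3 [D]
8: W B7 → L1 miss [D]
9: W B5 → L2 miss wb→B8 [D]
10: W B4 → L1 miss wb→B7 [D]
11: R B8 → L2 miss wb→B5 [-]
12: R B7 → L1 miss wb→B4 [-]
13: R B7 → L1 hit [-]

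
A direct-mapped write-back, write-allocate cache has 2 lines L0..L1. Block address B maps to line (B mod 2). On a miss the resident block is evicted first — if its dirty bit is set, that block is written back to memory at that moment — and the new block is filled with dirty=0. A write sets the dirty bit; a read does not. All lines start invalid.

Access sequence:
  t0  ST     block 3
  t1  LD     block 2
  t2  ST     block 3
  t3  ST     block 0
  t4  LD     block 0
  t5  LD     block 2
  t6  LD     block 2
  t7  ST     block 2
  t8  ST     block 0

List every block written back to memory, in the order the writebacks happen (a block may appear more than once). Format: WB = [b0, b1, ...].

WB = [0, 2]

  0 | W B3 → L1 miss [D]
  1 | R B2 → L0 miss [-]
  2 | W B3 → L1 hit [D]
  3 | W B0 → L0 miss [D]
  4 | R B0 → L0 hit [D]
  5 | R B2 → L0 miss wb→B0 [-]
  6 | R B2 → L0 hit [-]
  7 | W B2 → L0 hit [D]
  8 | W B0 → L0 miss wb→B2 [D]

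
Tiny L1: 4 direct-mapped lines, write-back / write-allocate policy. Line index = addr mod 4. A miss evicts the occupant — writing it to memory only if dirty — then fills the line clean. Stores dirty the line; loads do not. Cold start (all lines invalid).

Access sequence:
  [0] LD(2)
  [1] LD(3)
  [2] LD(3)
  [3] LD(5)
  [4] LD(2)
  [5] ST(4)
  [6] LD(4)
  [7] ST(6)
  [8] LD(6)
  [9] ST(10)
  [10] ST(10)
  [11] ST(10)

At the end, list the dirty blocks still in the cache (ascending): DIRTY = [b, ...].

DIRTY = [4, 10]

  0 | R B2 → L2 miss [-]
  1 | R B3 → L3 miss [-]
  2 | R B3 → L3 hit [-]
  3 | R B5 → L1 miss [-]
  4 | R B2 → L2 hit [-]
  5 | W B4 → L0 miss [D]
  6 | R B4 → L0 hit [D]
  7 | W B6 → L2 miss [D]
  8 | R B6 → L2 hit [D]
  9 | W B10 → L2 miss wb→B6 [D]
  10 | W B10 → L2 hit [D]
  11 | W B10 → L2 hit [D]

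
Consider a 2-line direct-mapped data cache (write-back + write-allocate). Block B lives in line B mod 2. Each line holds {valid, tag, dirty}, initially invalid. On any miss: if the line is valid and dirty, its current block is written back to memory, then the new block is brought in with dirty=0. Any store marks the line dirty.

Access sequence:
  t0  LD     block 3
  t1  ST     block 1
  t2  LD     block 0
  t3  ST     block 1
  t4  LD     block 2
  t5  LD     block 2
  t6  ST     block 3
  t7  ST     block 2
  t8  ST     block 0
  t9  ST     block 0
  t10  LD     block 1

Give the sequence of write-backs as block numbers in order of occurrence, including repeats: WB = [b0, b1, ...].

  0 | R B3 → L1 miss [-]
  1 | W B1 → L1 miss [D]
  2 | R B0 → L0 miss [-]
  3 | W B1 → L1 hit [D]
  4 | R B2 → L0 miss [-]
  5 | R B2 → L0 hit [-]
  6 | W B3 → L1 miss wb→B1 [D]
  7 | W B2 → L0 hit [D]
  8 | W B0 → L0 miss wb→B2 [D]
  9 | W B0 → L0 hit [D]
  10 | R B1 → L1 miss wb→B3 [-]

WB = [1, 2, 3]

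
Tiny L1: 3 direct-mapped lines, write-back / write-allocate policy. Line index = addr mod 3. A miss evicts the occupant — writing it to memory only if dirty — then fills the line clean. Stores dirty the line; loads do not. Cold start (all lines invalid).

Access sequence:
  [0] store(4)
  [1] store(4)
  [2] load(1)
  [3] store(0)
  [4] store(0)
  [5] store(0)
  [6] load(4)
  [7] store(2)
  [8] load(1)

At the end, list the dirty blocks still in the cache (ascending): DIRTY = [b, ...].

  0 | W B4 → L1 miss [D]
  1 | W B4 → L1 hit [D]
  2 | R B1 → L1 miss wb→B4 [-]
  3 | W B0 → L0 miss [D]
  4 | W B0 → L0 hit [D]
  5 | W B0 → L0 hit [D]
  6 | R B4 → L1 miss [-]
  7 | W B2 → L2 miss [D]
  8 | R B1 → L1 miss [-]

DIRTY = [0, 2]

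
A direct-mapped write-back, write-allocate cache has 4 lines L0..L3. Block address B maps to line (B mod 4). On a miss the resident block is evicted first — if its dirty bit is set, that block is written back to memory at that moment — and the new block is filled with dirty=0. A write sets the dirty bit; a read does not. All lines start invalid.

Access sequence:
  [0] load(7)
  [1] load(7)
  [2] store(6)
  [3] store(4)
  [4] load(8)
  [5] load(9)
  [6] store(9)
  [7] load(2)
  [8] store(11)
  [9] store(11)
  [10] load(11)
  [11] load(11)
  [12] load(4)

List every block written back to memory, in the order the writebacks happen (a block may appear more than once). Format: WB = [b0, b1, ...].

WB = [4, 6]

0: R B7 → L3 miss [-]
1: R B7 → L3 hit [-]
2: W B6 → L2 miss [D]
3: W B4 → L0 miss [D]
4: R B8 → L0 miss wb→B4 [-]
5: R B9 → L1 miss [-]
6: W B9 → L1 hit [D]
7: R B2 → L2 miss wb→B6 [-]
8: W B11 → L3 miss [D]
9: W B11 → L3 hit [D]
10: R B11 → L3 hit [D]
11: R B11 → L3 hit [D]
12: R B4 → L0 miss [-]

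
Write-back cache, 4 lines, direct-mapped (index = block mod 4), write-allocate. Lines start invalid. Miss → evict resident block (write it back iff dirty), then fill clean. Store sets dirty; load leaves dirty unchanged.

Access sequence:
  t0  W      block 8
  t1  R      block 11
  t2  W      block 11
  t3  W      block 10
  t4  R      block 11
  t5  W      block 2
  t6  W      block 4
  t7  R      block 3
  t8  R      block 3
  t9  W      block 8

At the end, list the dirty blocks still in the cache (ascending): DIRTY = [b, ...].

  0 | W B8 → L0 miss [D]
  1 | R B11 → L3 miss [-]
  2 | W B11 → L3 hit [D]
  3 | W B10 → L2 miss [D]
  4 | R B11 → L3 hit [D]
  5 | W B2 → L2 miss wb→B10 [D]
  6 | W B4 → L0 miss wb→B8 [D]
  7 | R B3 → L3 miss wb→B11 [-]
  8 | R B3 → L3 hit [-]
  9 | W B8 → L0 miss wb→B4 [D]

DIRTY = [2, 8]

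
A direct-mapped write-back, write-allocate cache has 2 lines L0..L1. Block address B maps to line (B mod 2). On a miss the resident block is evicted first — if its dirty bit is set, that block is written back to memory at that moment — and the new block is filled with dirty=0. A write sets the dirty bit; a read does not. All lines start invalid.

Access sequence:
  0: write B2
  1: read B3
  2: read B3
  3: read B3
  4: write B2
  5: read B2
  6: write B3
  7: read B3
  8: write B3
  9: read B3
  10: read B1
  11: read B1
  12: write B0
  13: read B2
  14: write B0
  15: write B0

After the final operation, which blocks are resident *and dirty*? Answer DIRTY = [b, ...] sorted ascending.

0: W B2 -> L0 miss  d=D]
1: R B3 -> L1 miss  d=-]
2: R B3 -> L1 hit  d=-]
3: R B3 -> L1 hit  d=-]
4: W B2 -> L0 hit  d=D]
5: R B2 -> L0 hit  d=D]
6: W B3 -> L1 hit  d=D]
7: R B3 -> L1 hit  d=D]
8: W B3 -> L1 hit  d=D]
9: R B3 -> L1 hit  d=D]
10: R B1 -> L1 miss wb->B3  d=-]
11: R B1 -> L1 hit  d=-]
12: W B0 -> L0 miss wb->B2  d=D]
13: R B2 -> L0 miss wb->B0  d=-]
14: W B0 -> L0 miss  d=D]
15: W B0 -> L0 hit  d=D]

DIRTY = [0]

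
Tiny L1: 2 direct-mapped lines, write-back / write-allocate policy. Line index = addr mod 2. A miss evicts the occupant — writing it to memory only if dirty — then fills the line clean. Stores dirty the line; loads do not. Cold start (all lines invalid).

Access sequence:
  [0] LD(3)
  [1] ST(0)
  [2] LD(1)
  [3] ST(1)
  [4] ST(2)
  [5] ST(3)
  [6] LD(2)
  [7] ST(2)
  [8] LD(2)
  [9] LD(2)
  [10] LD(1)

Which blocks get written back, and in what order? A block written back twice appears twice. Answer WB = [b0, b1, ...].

0: R B3 -> L1 miss  d=-]
1: W B0 -> L0 miss  d=D]
2: R B1 -> L1 miss  d=-]
3: W B1 -> L1 hit  d=D]
4: W B2 -> L0 miss wb->B0  d=D]
5: W B3 -> L1 miss wb->B1  d=D]
6: R B2 -> L0 hit  d=D]
7: W B2 -> L0 hit  d=D]
8: R B2 -> L0 hit  d=D]
9: R B2 -> L0 hit  d=D]
10: R B1 -> L1 miss wb->B3  d=-]

WB = [0, 1, 3]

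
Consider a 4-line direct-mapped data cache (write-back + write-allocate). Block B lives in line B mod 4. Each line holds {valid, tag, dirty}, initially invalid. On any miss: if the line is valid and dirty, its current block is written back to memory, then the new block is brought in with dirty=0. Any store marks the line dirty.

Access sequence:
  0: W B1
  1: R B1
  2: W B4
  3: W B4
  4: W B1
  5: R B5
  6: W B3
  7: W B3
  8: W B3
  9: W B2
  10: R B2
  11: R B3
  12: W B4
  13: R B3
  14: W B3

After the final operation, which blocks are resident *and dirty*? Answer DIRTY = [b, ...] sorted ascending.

DIRTY = [2, 3, 4]

0: W B1 -> L1 miss  d=D]
1: R B1 -> L1 hit  d=D]
2: W B4 -> L0 miss  d=D]
3: W B4 -> L0 hit  d=D]
4: W B1 -> L1 hit  d=D]
5: R B5 -> L1 miss wb->B1  d=-]
6: W B3 -> L3 miss  d=D]
7: W B3 -> L3 hit  d=D]
8: W B3 -> L3 hit  d=D]
9: W B2 -> L2 miss  d=D]
10: R B2 -> L2 hit  d=D]
11: R B3 -> L3 hit  d=D]
12: W B4 -> L0 hit  d=D]
13: R B3 -> L3 hit  d=D]
14: W B3 -> L3 hit  d=D]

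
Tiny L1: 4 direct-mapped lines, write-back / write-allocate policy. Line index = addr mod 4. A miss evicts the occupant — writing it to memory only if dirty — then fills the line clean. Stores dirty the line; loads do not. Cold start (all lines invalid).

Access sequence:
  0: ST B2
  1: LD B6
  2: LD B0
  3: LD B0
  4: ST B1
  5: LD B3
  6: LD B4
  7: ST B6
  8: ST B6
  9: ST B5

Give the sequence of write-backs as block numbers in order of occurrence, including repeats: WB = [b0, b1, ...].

0: W B2 -> L2 miss  d=D]
1: R B6 -> L2 miss wb->B2  d=-]
2: R B0 -> L0 miss  d=-]
3: R B0 -> L0 hit  d=-]
4: W B1 -> L1 miss  d=D]
5: R B3 -> L3 miss  d=-]
6: R B4 -> L0 miss  d=-]
7: W B6 -> L2 hit  d=D]
8: W B6 -> L2 hit  d=D]
9: W B5 -> L1 miss wb->B1  d=D]

WB = [2, 1]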